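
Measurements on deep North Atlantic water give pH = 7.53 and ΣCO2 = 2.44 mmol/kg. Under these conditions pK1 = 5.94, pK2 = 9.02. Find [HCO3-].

α₁ = 1 / (1 + [H⁺]/K1 + K2/[H⁺]) = 1 / (1 + 10^-1.59 + 10^-1.49)
   = 1 / (1 + 0.025704 + 0.032359) = 1/1.0581 = 0.9451
[HCO3⁻] = α₁ × DIC = 0.9451 × 2.44 = 2.31 mmol/kg

[HCO3⁻] = 2.31 mmol/kg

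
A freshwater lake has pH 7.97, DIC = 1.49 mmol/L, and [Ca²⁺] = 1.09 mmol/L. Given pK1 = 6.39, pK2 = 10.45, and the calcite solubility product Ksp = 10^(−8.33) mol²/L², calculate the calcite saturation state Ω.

Ω = 1.12

α₂ = 1 / (1 + [H⁺]/K2 + [H⁺]²/(K1K2)) = 1 / (1 + 10^+2.48 + 10^+0.90)
   = 1 / (1 + 302.00 + 7.9433) = 1/310.94 = 0.003216
[CO3²⁻] = α₂ × DIC = 0.003216 × 1.49 = 0.004792 mmol/L = 4.792 μmol/L
Ksp = 10^(−8.33) = 4.677×10^-9
Ω = [Ca²⁺][CO3²⁻]/Ksp = (1.09×10^-3)(4.792×10^-6) / 4.677×10^-9 = 1.12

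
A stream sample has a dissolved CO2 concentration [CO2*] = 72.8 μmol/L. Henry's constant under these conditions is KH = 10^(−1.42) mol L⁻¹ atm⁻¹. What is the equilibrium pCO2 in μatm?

KH = 10^(−1.42) = 3.802×10^-2 mol L⁻¹ atm⁻¹
pCO2 = [CO2*]/KH = 72.8×10^-6 / 3.802×10^-2 = 1.91×10^-3 atm = 1910 μatm

pCO2 = 1910 μatm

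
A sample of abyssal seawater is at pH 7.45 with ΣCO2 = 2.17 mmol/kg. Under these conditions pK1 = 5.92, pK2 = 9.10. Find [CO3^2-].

[CO3²⁻] = 0.0462 mmol/kg

α₂ = 1 / (1 + [H⁺]/K2 + [H⁺]²/(K1K2)) = 1 / (1 + 10^+1.65 + 10^+0.12)
   = 1 / (1 + 44.668 + 1.3183) = 1/46.987 = 0.02128
[CO3²⁻] = α₂ × DIC = 0.02128 × 2.17 = 0.0462 mmol/kg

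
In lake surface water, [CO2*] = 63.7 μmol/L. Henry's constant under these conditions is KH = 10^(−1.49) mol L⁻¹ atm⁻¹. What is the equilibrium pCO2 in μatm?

KH = 10^(−1.49) = 3.236×10^-2 mol L⁻¹ atm⁻¹
pCO2 = [CO2*]/KH = 63.7×10^-6 / 3.236×10^-2 = 1.97×10^-3 atm = 1970 μatm

pCO2 = 1970 μatm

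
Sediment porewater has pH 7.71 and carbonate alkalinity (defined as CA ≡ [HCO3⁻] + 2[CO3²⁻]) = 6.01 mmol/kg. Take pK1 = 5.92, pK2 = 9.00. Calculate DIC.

DIC = 5.82 mmol/kg

CA = [HCO3⁻] + 2[CO3²⁻] = (α₁ + 2α₂)·DIC
At pH 7.71: [H⁺]/K1 = 10^-1.79 = 0.016218, K2/[H⁺] = 10^-1.29 = 0.051286
α₁ = 1/(1 + 0.016218 + 0.051286) = 1/1.0675 = 0.9368; α₂ = α₁·K2/[H⁺] = 0.04804
α₁ + 2α₂ = 1.0329
DIC = CA / (α₁ + 2α₂) = 6.01 / 1.0329 = 5.82 mmol/kg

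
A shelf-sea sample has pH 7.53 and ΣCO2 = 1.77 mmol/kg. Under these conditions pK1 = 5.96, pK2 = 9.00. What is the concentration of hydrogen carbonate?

α₁ = 1 / (1 + [H⁺]/K1 + K2/[H⁺]) = 1 / (1 + 10^-1.57 + 10^-1.47)
   = 1 / (1 + 0.026915 + 0.033884) = 1/1.0608 = 0.9427
[HCO3⁻] = α₁ × DIC = 0.9427 × 1.77 = 1.67 mmol/kg

[HCO3⁻] = 1.67 mmol/kg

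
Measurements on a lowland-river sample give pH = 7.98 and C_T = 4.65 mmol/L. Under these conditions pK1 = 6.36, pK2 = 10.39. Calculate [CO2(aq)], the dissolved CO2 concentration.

α₀ = 1 / (1 + K1/[H⁺] + K1K2/[H⁺]²) = 1 / (1 + 10^+1.62 + 10^-0.79)
   = 1 / (1 + 41.687 + 0.16218) = 1/42.849 = 0.02334
[CO2*] = α₀ × DIC = 0.02334 × 4.65 = 0.109 mmol/L

[CO2*] = 0.109 mmol/L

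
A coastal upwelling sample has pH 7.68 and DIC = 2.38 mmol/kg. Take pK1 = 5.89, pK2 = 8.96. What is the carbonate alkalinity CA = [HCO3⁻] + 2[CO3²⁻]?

CA = 2.46 mmol/kg

CA = [HCO3⁻] + 2[CO3²⁻] = (α₁ + 2α₂)·DIC
At pH 7.68: [H⁺]/K1 = 10^-1.79 = 0.016218, K2/[H⁺] = 10^-1.28 = 0.052481
α₁ = 1/(1 + 0.016218 + 0.052481) = 1/1.0687 = 0.9357; α₂ = α₁·K2/[H⁺] = 0.04911
α₁ + 2α₂ = 1.0339
CA = 1.0339 × 2.38 = 2.46 mmol/kg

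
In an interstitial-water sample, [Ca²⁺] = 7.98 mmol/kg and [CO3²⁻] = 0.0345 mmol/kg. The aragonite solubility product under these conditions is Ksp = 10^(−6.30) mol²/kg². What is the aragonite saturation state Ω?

Ω = 0.549

Ksp = 10^(−6.30) = 5.012×10^-7
Ω = [Ca²⁺][CO3²⁻]/Ksp = (7.98×10^-3)(0.0345×10^-3) / 5.012×10^-7 = 0.549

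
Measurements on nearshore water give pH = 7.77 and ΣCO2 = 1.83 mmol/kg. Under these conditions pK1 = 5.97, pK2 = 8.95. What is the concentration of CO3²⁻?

α₂ = 1 / (1 + [H⁺]/K2 + [H⁺]²/(K1K2)) = 1 / (1 + 10^+1.18 + 10^-0.62)
   = 1 / (1 + 15.136 + 0.23988) = 1/16.375 = 0.06107
[CO3²⁻] = α₂ × DIC = 0.06107 × 1.83 = 0.112 mmol/kg

[CO3²⁻] = 0.112 mmol/kg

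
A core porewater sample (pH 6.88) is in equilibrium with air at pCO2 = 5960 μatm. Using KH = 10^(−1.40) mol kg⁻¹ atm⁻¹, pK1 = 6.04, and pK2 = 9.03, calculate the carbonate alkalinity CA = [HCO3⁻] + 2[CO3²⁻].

CA = 1.66 mmol/kg

[CO2*] = KH · pCO2 = 10^(−1.40) × 5960×10^-6 = 2.373×10^-4 mol/kg
α₀ = 1/(1 + K1/[H⁺] + K1K2/[H⁺]²) = 1/(1 + 10^+0.84 + 10^-1.31) = 0.1255
DIC = [CO2*]/α₀ = 2.373×10^-4 / 0.1255 = 1.890 mmol/kg
CA = (α₁ + 2α₂)·DIC = (0.8683 + 2×0.006147) × 1.890 = 1.66 mmol/kg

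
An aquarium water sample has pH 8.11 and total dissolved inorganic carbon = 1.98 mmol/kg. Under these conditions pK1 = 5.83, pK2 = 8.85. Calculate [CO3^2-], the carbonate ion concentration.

α₂ = 1 / (1 + [H⁺]/K2 + [H⁺]²/(K1K2)) = 1 / (1 + 10^+0.74 + 10^-1.54)
   = 1 / (1 + 5.4954 + 0.028840) = 1/6.5242 = 0.1533
[CO3²⁻] = α₂ × DIC = 0.1533 × 1.98 = 0.303 mmol/kg

[CO3²⁻] = 0.303 mmol/kg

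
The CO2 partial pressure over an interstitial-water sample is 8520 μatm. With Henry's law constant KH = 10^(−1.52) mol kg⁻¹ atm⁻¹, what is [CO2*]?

KH = 10^(−1.52) = 3.020×10^-2 mol kg⁻¹ atm⁻¹
[CO2*] = KH · pCO2 = 3.020×10^-2 × 8520×10^-6 atm = 2.57×10^-4 mol/kg

[CO2*] = 257 μmol/kg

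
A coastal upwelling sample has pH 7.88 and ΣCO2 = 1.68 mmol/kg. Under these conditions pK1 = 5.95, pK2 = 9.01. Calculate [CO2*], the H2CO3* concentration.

α₀ = 1 / (1 + K1/[H⁺] + K1K2/[H⁺]²) = 1 / (1 + 10^+1.93 + 10^+0.80)
   = 1 / (1 + 85.114 + 6.3096) = 1/92.423 = 0.01082
[CO2*] = α₀ × DIC = 0.01082 × 1.68 = 0.0182 mmol/kg = 18.2 μmol/kg

[CO2*] = 18.2 μmol/kg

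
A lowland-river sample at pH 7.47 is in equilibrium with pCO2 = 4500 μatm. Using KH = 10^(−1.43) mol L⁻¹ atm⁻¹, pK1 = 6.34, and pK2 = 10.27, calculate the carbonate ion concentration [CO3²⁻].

[CO3²⁻] = 3.57 μmol/L

[CO2*] = KH · pCO2 = 10^(−1.43) × 4500×10^-6 = 1.672×10^-4 mol/L
α₀ = 1/(1 + K1/[H⁺] + K1K2/[H⁺]²) = 1/(1 + 10^+1.13 + 10^-1.67) = 0.06891
DIC = [CO2*]/α₀ = 1.672×10^-4 / 0.06891 = 2.426 mmol/L
[CO3²⁻] = α₂·DIC; α₂ = 0.001473, so [CO3²⁻] = 0.001473 × 2.426 = 0.00357 mmol/L = 3.57 μmol/L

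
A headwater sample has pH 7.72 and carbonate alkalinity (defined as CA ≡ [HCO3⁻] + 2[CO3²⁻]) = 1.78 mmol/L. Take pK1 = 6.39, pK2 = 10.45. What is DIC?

DIC = 1.86 mmol/L

CA = [HCO3⁻] + 2[CO3²⁻] = (α₁ + 2α₂)·DIC
At pH 7.72: [H⁺]/K1 = 10^-1.33 = 0.046774, K2/[H⁺] = 10^-2.73 = 0.0018621
α₁ = 1/(1 + 0.046774 + 0.0018621) = 1/1.0486 = 0.9536; α₂ = α₁·K2/[H⁺] = 0.001776
α₁ + 2α₂ = 0.9572
DIC = CA / (α₁ + 2α₂) = 1.78 / 0.9572 = 1.86 mmol/L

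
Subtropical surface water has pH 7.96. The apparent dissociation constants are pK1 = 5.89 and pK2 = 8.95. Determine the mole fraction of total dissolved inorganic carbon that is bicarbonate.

α₁ = 0.900

α₁ = 1 / (1 + [H⁺]/K1 + K2/[H⁺]) = 1 / (1 + 10^-2.07 + 10^-0.99)
   = 1 / (1 + 0.0085114 + 0.10233) = 1/1.1108 = 0.9002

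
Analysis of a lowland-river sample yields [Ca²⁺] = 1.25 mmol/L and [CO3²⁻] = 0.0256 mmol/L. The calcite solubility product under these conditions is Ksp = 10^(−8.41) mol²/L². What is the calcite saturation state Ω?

Ksp = 10^(−8.41) = 3.890×10^-9
Ω = [Ca²⁺][CO3²⁻]/Ksp = (1.25×10^-3)(0.0256×10^-3) / 3.890×10^-9 = 8.23

Ω = 8.23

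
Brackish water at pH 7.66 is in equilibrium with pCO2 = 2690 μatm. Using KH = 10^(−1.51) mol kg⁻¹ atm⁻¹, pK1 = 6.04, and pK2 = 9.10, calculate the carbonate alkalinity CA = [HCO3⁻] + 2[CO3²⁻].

CA = 3.72 mmol/kg

[CO2*] = KH · pCO2 = 10^(−1.51) × 2690×10^-6 = 8.313×10^-5 mol/kg
α₀ = 1/(1 + K1/[H⁺] + K1K2/[H⁺]²) = 1/(1 + 10^+1.62 + 10^+0.18) = 0.02262
DIC = [CO2*]/α₀ = 8.313×10^-5 / 0.02262 = 3.674 mmol/kg
CA = (α₁ + 2α₂)·DIC = (0.9431 + 2×0.03424) × 3.674 = 3.72 mmol/kg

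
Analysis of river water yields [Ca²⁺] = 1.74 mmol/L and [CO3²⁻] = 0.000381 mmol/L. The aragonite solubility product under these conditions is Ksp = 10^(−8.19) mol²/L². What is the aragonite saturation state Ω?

Ksp = 10^(−8.19) = 6.457×10^-9
Ω = [Ca²⁺][CO3²⁻]/Ksp = (1.74×10^-3)(0.000381×10^-3) / 6.457×10^-9 = 0.103

Ω = 0.103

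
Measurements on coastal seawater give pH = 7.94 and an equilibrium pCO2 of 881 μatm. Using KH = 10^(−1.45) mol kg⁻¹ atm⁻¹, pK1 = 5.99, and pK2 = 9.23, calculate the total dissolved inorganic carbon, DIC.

[CO2*] = KH · pCO2 = 10^(−1.45) × 881×10^-6 = 3.126×10^-5 mol/kg
α₀ = 1/(1 + K1/[H⁺] + K1K2/[H⁺]²) = 1/(1 + 10^+1.95 + 10^+0.66) = 0.01056
DIC = [CO2*]/α₀ = 3.126×10^-5 / 0.01056 = 2.96 mmol/kg

DIC = 2.96 mmol/kg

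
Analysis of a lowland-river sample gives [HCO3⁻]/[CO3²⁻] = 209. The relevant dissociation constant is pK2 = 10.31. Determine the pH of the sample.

From K2 = [H⁺][CO3²⁻]/[HCO3⁻]:  pH = pK2 − log₁₀([HCO3⁻]/[CO3²⁻])
log₁₀(209) = +2.320
pH = 10.31 − (+2.320) = 7.99

pH = 7.99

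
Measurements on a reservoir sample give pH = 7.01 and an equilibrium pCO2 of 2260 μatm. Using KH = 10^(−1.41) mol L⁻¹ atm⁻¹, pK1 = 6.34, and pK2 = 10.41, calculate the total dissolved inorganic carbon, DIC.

DIC = 0.499 mmol/L

[CO2*] = KH · pCO2 = 10^(−1.41) × 2260×10^-6 = 8.792×10^-5 mol/L
α₀ = 1/(1 + K1/[H⁺] + K1K2/[H⁺]²) = 1/(1 + 10^+0.67 + 10^-2.73) = 0.1761
DIC = [CO2*]/α₀ = 8.792×10^-5 / 0.1761 = 0.499 mmol/L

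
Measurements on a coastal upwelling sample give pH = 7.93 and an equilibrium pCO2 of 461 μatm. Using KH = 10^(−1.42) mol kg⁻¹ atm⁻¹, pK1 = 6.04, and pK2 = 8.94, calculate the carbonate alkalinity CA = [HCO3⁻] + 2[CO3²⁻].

CA = 1.63 mmol/kg

[CO2*] = KH · pCO2 = 10^(−1.42) × 461×10^-6 = 1.753×10^-5 mol/kg
α₀ = 1/(1 + K1/[H⁺] + K1K2/[H⁺]²) = 1/(1 + 10^+1.89 + 10^+0.88) = 0.01160
DIC = [CO2*]/α₀ = 1.753×10^-5 / 0.01160 = 1.511 mmol/kg
CA = (α₁ + 2α₂)·DIC = (0.9004 + 2×0.08799) × 1.511 = 1.63 mmol/kg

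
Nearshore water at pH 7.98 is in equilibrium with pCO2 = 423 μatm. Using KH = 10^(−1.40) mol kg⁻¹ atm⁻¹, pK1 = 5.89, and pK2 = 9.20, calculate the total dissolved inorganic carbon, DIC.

DIC = 2.21 mmol/kg

[CO2*] = KH · pCO2 = 10^(−1.40) × 423×10^-6 = 1.684×10^-5 mol/kg
α₀ = 1/(1 + K1/[H⁺] + K1K2/[H⁺]²) = 1/(1 + 10^+2.09 + 10^+0.87) = 0.007608
DIC = [CO2*]/α₀ = 1.684×10^-5 / 0.007608 = 2.21 mmol/kg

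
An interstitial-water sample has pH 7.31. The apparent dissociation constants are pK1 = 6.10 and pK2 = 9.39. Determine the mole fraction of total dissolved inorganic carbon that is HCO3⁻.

α₁ = 0.935

α₁ = 1 / (1 + [H⁺]/K1 + K2/[H⁺]) = 1 / (1 + 10^-1.21 + 10^-2.08)
   = 1 / (1 + 0.061660 + 0.0083176) = 1/1.0700 = 0.9346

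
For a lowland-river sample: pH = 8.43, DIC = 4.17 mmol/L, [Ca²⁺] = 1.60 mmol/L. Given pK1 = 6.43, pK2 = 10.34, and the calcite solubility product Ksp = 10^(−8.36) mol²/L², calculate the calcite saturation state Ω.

Ω = 18.4

α₂ = 1 / (1 + [H⁺]/K2 + [H⁺]²/(K1K2)) = 1 / (1 + 10^+1.91 + 10^-0.09)
   = 1 / (1 + 81.283 + 0.81283) = 1/83.096 = 0.01203
[CO3²⁻] = α₂ × DIC = 0.01203 × 4.17 = 0.05018 mmol/L
Ksp = 10^(−8.36) = 4.365×10^-9
Ω = [Ca²⁺][CO3²⁻]/Ksp = (1.60×10^-3)(5.018×10^-5) / 4.365×10^-9 = 18.4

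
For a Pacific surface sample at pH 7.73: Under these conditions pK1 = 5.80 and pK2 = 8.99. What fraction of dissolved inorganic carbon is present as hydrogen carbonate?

α₁ = 0.937

α₁ = 1 / (1 + [H⁺]/K1 + K2/[H⁺]) = 1 / (1 + 10^-1.93 + 10^-1.26)
   = 1 / (1 + 0.011749 + 0.054954) = 1/1.0667 = 0.9375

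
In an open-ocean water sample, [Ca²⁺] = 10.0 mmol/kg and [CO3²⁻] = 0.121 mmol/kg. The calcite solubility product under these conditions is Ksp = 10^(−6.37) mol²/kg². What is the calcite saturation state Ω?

Ω = 2.84

Ksp = 10^(−6.37) = 4.266×10^-7
Ω = [Ca²⁺][CO3²⁻]/Ksp = (10.0×10^-3)(0.121×10^-3) / 4.266×10^-7 = 2.84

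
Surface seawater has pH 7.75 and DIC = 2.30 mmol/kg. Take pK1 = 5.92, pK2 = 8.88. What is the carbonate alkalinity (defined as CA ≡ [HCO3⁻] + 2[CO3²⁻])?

CA = [HCO3⁻] + 2[CO3²⁻] = (α₁ + 2α₂)·DIC
At pH 7.75: [H⁺]/K1 = 10^-1.83 = 0.014791, K2/[H⁺] = 10^-1.13 = 0.074131
α₁ = 1/(1 + 0.014791 + 0.074131) = 1/1.0889 = 0.9183; α₂ = α₁·K2/[H⁺] = 0.06808
α₁ + 2α₂ = 1.0545
CA = 1.0545 × 2.30 = 2.43 mmol/kg

CA = 2.43 mmol/kg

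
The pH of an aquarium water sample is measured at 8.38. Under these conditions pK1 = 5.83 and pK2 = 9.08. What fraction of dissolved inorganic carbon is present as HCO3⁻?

α₁ = 1 / (1 + [H⁺]/K1 + K2/[H⁺]) = 1 / (1 + 10^-2.55 + 10^-0.70)
   = 1 / (1 + 0.0028184 + 0.19953) = 1/1.2023 = 0.8317

α₁ = 0.832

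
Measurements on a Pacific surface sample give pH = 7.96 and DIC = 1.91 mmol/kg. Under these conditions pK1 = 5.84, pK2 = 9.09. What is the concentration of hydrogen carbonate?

[HCO3⁻] = 1.77 mmol/kg

α₁ = 1 / (1 + [H⁺]/K1 + K2/[H⁺]) = 1 / (1 + 10^-2.12 + 10^-1.13)
   = 1 / (1 + 0.0075858 + 0.074131) = 1/1.0817 = 0.9245
[HCO3⁻] = α₁ × DIC = 0.9245 × 1.91 = 1.77 mmol/kg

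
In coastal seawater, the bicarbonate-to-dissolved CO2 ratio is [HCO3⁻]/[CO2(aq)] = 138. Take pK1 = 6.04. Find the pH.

From K1 = [H⁺][HCO3⁻]/[CO2(aq)]:  pH = pK1 + log₁₀([HCO3⁻]/[CO2(aq)])
log₁₀(138) = +2.140
pH = 6.04 + (+2.140) = 8.18

pH = 8.18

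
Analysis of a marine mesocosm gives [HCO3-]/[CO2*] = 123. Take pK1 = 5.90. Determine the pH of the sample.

pH = 7.99

From K1 = [H⁺][HCO3-]/[CO2*]:  pH = pK1 + log₁₀([HCO3-]/[CO2*])
log₁₀(123) = +2.090
pH = 5.90 + (+2.090) = 7.99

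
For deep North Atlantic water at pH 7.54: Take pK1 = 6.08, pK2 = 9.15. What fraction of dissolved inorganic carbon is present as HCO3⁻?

α₁ = 1 / (1 + [H⁺]/K1 + K2/[H⁺]) = 1 / (1 + 10^-1.46 + 10^-1.61)
   = 1 / (1 + 0.034674 + 0.024547) = 1/1.0592 = 0.9441

α₁ = 0.944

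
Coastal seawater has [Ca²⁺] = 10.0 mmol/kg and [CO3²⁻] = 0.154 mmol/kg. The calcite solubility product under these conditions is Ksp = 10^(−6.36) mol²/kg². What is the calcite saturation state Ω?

Ksp = 10^(−6.36) = 4.365×10^-7
Ω = [Ca²⁺][CO3²⁻]/Ksp = (10.0×10^-3)(0.154×10^-3) / 4.365×10^-7 = 3.53

Ω = 3.53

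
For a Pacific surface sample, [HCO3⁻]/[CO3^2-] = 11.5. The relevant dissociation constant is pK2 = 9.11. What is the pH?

pH = 8.05

From K2 = [H⁺][CO3^2-]/[HCO3⁻]:  pH = pK2 − log₁₀([HCO3⁻]/[CO3^2-])
log₁₀(11.5) = +1.061
pH = 9.11 − (+1.061) = 8.05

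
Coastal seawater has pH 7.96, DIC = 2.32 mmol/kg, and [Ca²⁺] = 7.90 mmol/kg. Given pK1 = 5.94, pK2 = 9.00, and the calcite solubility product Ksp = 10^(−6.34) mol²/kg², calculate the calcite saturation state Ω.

α₂ = 1 / (1 + [H⁺]/K2 + [H⁺]²/(K1K2)) = 1 / (1 + 10^+1.04 + 10^-0.98)
   = 1 / (1 + 10.965 + 0.10471) = 1/12.069 = 0.08285
[CO3²⁻] = α₂ × DIC = 0.08285 × 2.32 = 0.1922 mmol/kg
Ksp = 10^(−6.34) = 4.571×10^-7
Ω = [Ca²⁺][CO3²⁻]/Ksp = (7.90×10^-3)(1.922×10^-4) / 4.571×10^-7 = 3.32

Ω = 3.32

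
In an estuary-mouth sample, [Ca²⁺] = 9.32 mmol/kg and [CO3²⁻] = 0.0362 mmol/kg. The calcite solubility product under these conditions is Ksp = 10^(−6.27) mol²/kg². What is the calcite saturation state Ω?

Ω = 0.628

Ksp = 10^(−6.27) = 5.370×10^-7
Ω = [Ca²⁺][CO3²⁻]/Ksp = (9.32×10^-3)(0.0362×10^-3) / 5.370×10^-7 = 0.628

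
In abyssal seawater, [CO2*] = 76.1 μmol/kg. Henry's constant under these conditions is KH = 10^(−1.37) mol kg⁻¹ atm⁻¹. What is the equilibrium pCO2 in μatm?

KH = 10^(−1.37) = 4.266×10^-2 mol kg⁻¹ atm⁻¹
pCO2 = [CO2*]/KH = 76.1×10^-6 / 4.266×10^-2 = 1.78×10^-3 atm = 1780 μatm

pCO2 = 1780 μatm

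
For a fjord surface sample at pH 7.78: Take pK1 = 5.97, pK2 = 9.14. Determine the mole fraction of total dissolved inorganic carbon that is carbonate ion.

α₂ = 0.0412

α₂ = 1 / (1 + [H⁺]/K2 + [H⁺]²/(K1K2)) = 1 / (1 + 10^+1.36 + 10^-0.45)
   = 1 / (1 + 22.909 + 0.35481) = 1/24.263 = 0.04121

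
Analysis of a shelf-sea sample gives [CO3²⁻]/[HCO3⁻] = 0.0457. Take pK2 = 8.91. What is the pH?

From K2 = [H⁺][CO3²⁻]/[HCO3⁻]:  pH = pK2 + log₁₀([CO3²⁻]/[HCO3⁻])
log₁₀(0.0457) = -1.340
pH = 8.91 + (-1.340) = 7.57

pH = 7.57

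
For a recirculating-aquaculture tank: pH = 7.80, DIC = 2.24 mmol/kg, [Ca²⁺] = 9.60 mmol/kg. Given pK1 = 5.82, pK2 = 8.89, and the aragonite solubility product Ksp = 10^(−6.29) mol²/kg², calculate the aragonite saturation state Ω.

α₂ = 1 / (1 + [H⁺]/K2 + [H⁺]²/(K1K2)) = 1 / (1 + 10^+1.09 + 10^-0.89)
   = 1 / (1 + 12.303 + 0.12882) = 1/13.432 = 0.07445
[CO3²⁻] = α₂ × DIC = 0.07445 × 2.24 = 0.1668 mmol/kg
Ksp = 10^(−6.29) = 5.129×10^-7
Ω = [Ca²⁺][CO3²⁻]/Ksp = (9.60×10^-3)(1.668×10^-4) / 5.129×10^-7 = 3.12

Ω = 3.12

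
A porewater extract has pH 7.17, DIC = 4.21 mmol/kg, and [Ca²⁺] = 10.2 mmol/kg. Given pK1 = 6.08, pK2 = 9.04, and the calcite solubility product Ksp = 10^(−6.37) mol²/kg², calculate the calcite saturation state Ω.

α₂ = 1 / (1 + [H⁺]/K2 + [H⁺]²/(K1K2)) = 1 / (1 + 10^+1.87 + 10^+0.78)
   = 1 / (1 + 74.131 + 6.0256) = 1/81.157 = 0.01232
[CO3²⁻] = α₂ × DIC = 0.01232 × 4.21 = 0.05188 mmol/kg
Ksp = 10^(−6.37) = 4.266×10^-7
Ω = [Ca²⁺][CO3²⁻]/Ksp = (10.2×10^-3)(5.188×10^-5) / 4.266×10^-7 = 1.24

Ω = 1.24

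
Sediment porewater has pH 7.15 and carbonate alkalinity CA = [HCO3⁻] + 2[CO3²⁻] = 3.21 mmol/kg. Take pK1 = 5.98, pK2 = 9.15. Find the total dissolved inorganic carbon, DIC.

CA = [HCO3⁻] + 2[CO3²⁻] = (α₁ + 2α₂)·DIC
At pH 7.15: [H⁺]/K1 = 10^-1.17 = 0.067608, K2/[H⁺] = 10^-2.00 = 0.010000
α₁ = 1/(1 + 0.067608 + 0.010000) = 1/1.0776 = 0.9280; α₂ = α₁·K2/[H⁺] = 0.009280
α₁ + 2α₂ = 0.9465
DIC = CA / (α₁ + 2α₂) = 3.21 / 0.9465 = 3.39 mmol/kg

DIC = 3.39 mmol/kg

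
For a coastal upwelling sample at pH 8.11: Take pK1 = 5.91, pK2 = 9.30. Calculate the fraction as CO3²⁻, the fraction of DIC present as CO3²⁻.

α₂ = 1 / (1 + [H⁺]/K2 + [H⁺]²/(K1K2)) = 1 / (1 + 10^+1.19 + 10^-1.01)
   = 1 / (1 + 15.488 + 0.097724) = 1/16.586 = 0.06029

α₂ = 0.0603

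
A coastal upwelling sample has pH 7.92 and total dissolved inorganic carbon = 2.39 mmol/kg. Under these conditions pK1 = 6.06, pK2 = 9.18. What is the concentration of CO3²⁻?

α₂ = 1 / (1 + [H⁺]/K2 + [H⁺]²/(K1K2)) = 1 / (1 + 10^+1.26 + 10^-0.60)
   = 1 / (1 + 18.197 + 0.25119) = 1/19.448 = 0.05142
[CO3²⁻] = α₂ × DIC = 0.05142 × 2.39 = 0.123 mmol/kg

[CO3²⁻] = 0.123 mmol/kg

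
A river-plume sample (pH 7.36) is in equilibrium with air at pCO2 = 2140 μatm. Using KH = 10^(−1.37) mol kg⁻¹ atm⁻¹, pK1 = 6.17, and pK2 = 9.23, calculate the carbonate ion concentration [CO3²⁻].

[CO2*] = KH · pCO2 = 10^(−1.37) × 2140×10^-6 = 9.129×10^-5 mol/kg
α₀ = 1/(1 + K1/[H⁺] + K1K2/[H⁺]²) = 1/(1 + 10^+1.19 + 10^-0.68) = 0.05989
DIC = [CO2*]/α₀ = 9.129×10^-5 / 0.05989 = 1.524 mmol/kg
[CO3²⁻] = α₂·DIC; α₂ = 0.01251, so [CO3²⁻] = 0.01251 × 1.524 = 0.0191 mmol/kg = 19.1 μmol/kg

[CO3²⁻] = 19.1 μmol/kg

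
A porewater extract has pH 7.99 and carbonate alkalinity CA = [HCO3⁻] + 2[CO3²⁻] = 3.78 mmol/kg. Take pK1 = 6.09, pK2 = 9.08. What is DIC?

DIC = 3.56 mmol/kg

CA = [HCO3⁻] + 2[CO3²⁻] = (α₁ + 2α₂)·DIC
At pH 7.99: [H⁺]/K1 = 10^-1.90 = 0.012589, K2/[H⁺] = 10^-1.09 = 0.081283
α₁ = 1/(1 + 0.012589 + 0.081283) = 1/1.0939 = 0.9142; α₂ = α₁·K2/[H⁺] = 0.07431
α₁ + 2α₂ = 1.0628
DIC = CA / (α₁ + 2α₂) = 3.78 / 1.0628 = 3.56 mmol/kg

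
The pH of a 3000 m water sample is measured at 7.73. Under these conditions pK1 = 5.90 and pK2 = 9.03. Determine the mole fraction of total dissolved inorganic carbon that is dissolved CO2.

α₀ = 0.0139

α₀ = 1 / (1 + K1/[H⁺] + K1K2/[H⁺]²) = 1 / (1 + 10^+1.83 + 10^+0.53)
   = 1 / (1 + 67.608 + 3.3884) = 1/71.997 = 0.01389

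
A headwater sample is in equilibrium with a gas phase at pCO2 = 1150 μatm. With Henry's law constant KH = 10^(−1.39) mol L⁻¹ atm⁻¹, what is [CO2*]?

KH = 10^(−1.39) = 4.074×10^-2 mol L⁻¹ atm⁻¹
[CO2*] = KH · pCO2 = 4.074×10^-2 × 1150×10^-6 atm = 4.68×10^-5 mol/L

[CO2*] = 46.8 μmol/L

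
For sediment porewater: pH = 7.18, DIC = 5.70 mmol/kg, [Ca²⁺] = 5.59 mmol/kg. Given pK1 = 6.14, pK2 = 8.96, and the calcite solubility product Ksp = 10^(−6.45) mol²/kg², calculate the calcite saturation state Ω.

α₂ = 1 / (1 + [H⁺]/K2 + [H⁺]²/(K1K2)) = 1 / (1 + 10^+1.78 + 10^+0.74)
   = 1 / (1 + 60.256 + 5.4954) = 1/66.751 = 0.01498
[CO3²⁻] = α₂ × DIC = 0.01498 × 5.70 = 0.08539 mmol/kg
Ksp = 10^(−6.45) = 3.548×10^-7
Ω = [Ca²⁺][CO3²⁻]/Ksp = (5.59×10^-3)(8.539×10^-5) / 3.548×10^-7 = 1.35

Ω = 1.35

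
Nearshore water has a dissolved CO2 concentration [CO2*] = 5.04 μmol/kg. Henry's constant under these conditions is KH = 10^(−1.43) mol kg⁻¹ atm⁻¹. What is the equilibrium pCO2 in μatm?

KH = 10^(−1.43) = 3.715×10^-2 mol kg⁻¹ atm⁻¹
pCO2 = [CO2*]/KH = 5.04×10^-6 / 3.715×10^-2 = 1.36×10^-4 atm = 136 μatm

pCO2 = 136 μatm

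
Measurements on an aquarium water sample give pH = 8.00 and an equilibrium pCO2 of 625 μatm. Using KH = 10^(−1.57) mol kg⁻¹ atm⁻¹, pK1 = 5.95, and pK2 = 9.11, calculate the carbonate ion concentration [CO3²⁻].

[CO2*] = KH · pCO2 = 10^(−1.57) × 625×10^-6 = 1.682×10^-5 mol/kg
α₀ = 1/(1 + K1/[H⁺] + K1K2/[H⁺]²) = 1/(1 + 10^+2.05 + 10^+0.94) = 0.008203
DIC = [CO2*]/α₀ = 1.682×10^-5 / 0.008203 = 2.051 mmol/kg
[CO3²⁻] = α₂·DIC; α₂ = 0.07144, so [CO3²⁻] = 0.07144 × 2.051 = 0.147 mmol/kg

[CO3²⁻] = 0.147 mmol/kg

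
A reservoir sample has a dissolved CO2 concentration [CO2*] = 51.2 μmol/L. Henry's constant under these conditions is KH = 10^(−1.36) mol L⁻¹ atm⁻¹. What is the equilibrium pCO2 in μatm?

KH = 10^(−1.36) = 4.365×10^-2 mol L⁻¹ atm⁻¹
pCO2 = [CO2*]/KH = 51.2×10^-6 / 4.365×10^-2 = 1.17×10^-3 atm = 1170 μatm

pCO2 = 1170 μatm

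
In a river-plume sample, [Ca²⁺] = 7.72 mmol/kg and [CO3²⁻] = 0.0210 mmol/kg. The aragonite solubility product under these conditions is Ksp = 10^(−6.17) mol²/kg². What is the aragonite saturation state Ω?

Ω = 0.240

Ksp = 10^(−6.17) = 6.761×10^-7
Ω = [Ca²⁺][CO3²⁻]/Ksp = (7.72×10^-3)(0.0210×10^-3) / 6.761×10^-7 = 0.240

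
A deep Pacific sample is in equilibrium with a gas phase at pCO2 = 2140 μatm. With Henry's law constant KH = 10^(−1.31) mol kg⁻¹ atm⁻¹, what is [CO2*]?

KH = 10^(−1.31) = 4.898×10^-2 mol kg⁻¹ atm⁻¹
[CO2*] = KH · pCO2 = 4.898×10^-2 × 2140×10^-6 atm = 1.05×10^-4 mol/kg

[CO2*] = 105 μmol/kg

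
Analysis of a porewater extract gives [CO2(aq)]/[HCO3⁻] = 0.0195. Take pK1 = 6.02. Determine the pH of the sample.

From K1 = [H⁺][HCO3⁻]/[CO2(aq)]:  pH = pK1 − log₁₀([CO2(aq)]/[HCO3⁻])
log₁₀(0.0195) = -1.710
pH = 6.02 − (-1.710) = 7.73

pH = 7.73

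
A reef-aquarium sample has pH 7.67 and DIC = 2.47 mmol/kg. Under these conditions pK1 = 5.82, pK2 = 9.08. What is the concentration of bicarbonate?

[HCO3⁻] = 2.35 mmol/kg

α₁ = 1 / (1 + [H⁺]/K1 + K2/[H⁺]) = 1 / (1 + 10^-1.85 + 10^-1.41)
   = 1 / (1 + 0.014125 + 0.038905) = 1/1.0530 = 0.9496
[HCO3⁻] = α₁ × DIC = 0.9496 × 2.47 = 2.35 mmol/kg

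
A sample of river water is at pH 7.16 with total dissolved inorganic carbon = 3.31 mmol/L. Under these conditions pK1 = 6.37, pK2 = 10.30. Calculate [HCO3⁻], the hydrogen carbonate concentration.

[HCO3⁻] = 2.85 mmol/L

α₁ = 1 / (1 + [H⁺]/K1 + K2/[H⁺]) = 1 / (1 + 10^-0.79 + 10^-3.14)
   = 1 / (1 + 0.16218 + 0.00072444) = 1/1.1629 = 0.8599
[HCO3⁻] = α₁ × DIC = 0.8599 × 3.31 = 2.85 mmol/L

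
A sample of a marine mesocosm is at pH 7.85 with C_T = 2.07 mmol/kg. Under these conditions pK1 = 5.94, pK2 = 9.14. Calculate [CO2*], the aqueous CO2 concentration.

[CO2*] = 0.0239 mmol/kg

α₀ = 1 / (1 + K1/[H⁺] + K1K2/[H⁺]²) = 1 / (1 + 10^+1.91 + 10^+0.62)
   = 1 / (1 + 81.283 + 4.1687) = 1/86.452 = 0.01157
[CO2*] = α₀ × DIC = 0.01157 × 2.07 = 0.0239 mmol/kg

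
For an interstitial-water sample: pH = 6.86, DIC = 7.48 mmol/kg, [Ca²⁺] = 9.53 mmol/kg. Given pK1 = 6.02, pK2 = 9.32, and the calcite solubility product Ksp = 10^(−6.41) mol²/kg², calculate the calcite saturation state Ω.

Ω = 0.553

α₂ = 1 / (1 + [H⁺]/K2 + [H⁺]²/(K1K2)) = 1 / (1 + 10^+2.46 + 10^+1.62)
   = 1 / (1 + 288.40 + 41.687) = 1/331.09 = 0.003020
[CO3²⁻] = α₂ × DIC = 0.003020 × 7.48 = 0.02259 mmol/kg
Ksp = 10^(−6.41) = 3.890×10^-7
Ω = [Ca²⁺][CO3²⁻]/Ksp = (9.53×10^-3)(2.259×10^-5) / 3.890×10^-7 = 0.553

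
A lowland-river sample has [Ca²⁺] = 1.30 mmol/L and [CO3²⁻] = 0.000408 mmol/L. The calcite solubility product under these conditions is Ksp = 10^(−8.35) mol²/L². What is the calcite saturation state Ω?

Ω = 0.119

Ksp = 10^(−8.35) = 4.467×10^-9
Ω = [Ca²⁺][CO3²⁻]/Ksp = (1.30×10^-3)(0.000408×10^-3) / 4.467×10^-9 = 0.119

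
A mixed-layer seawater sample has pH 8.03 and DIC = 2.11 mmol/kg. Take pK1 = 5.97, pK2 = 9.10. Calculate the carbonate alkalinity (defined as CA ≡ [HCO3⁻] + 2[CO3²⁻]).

CA = [HCO3⁻] + 2[CO3²⁻] = (α₁ + 2α₂)·DIC
At pH 8.03: [H⁺]/K1 = 10^-2.06 = 0.0087096, K2/[H⁺] = 10^-1.07 = 0.085114
α₁ = 1/(1 + 0.0087096 + 0.085114) = 1/1.0938 = 0.9142; α₂ = α₁·K2/[H⁺] = 0.07781
α₁ + 2α₂ = 1.0699
CA = 1.0699 × 2.11 = 2.26 mmol/kg

CA = 2.26 mmol/kg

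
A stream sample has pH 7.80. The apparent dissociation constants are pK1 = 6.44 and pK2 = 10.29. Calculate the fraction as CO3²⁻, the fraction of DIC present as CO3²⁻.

α₂ = 0.00309

α₂ = 1 / (1 + [H⁺]/K2 + [H⁺]²/(K1K2)) = 1 / (1 + 10^+2.49 + 10^+1.13)
   = 1 / (1 + 309.03 + 13.490) = 1/323.52 = 0.003091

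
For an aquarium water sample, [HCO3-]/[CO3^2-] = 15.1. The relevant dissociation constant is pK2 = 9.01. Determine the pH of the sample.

pH = 7.83

From K2 = [H⁺][CO3^2-]/[HCO3-]:  pH = pK2 − log₁₀([HCO3-]/[CO3^2-])
log₁₀(15.1) = +1.179
pH = 9.01 − (+1.179) = 7.83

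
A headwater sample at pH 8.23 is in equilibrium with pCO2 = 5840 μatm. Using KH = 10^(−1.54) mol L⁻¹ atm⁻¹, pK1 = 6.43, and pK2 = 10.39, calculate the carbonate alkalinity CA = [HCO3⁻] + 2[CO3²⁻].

CA = 10.8 mmol/L

[CO2*] = KH · pCO2 = 10^(−1.54) × 5840×10^-6 = 1.684×10^-4 mol/L
α₀ = 1/(1 + K1/[H⁺] + K1K2/[H⁺]²) = 1/(1 + 10^+1.80 + 10^-0.36) = 0.01550
DIC = [CO2*]/α₀ = 1.684×10^-4 / 0.01550 = 10.87 mmol/L
CA = (α₁ + 2α₂)·DIC = (0.9777 + 2×0.006764) × 10.87 = 10.8 mmol/L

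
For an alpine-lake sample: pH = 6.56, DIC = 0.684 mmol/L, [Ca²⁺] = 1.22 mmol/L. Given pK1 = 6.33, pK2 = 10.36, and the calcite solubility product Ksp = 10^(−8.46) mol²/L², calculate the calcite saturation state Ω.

Ω = 0.0240

α₂ = 1 / (1 + [H⁺]/K2 + [H⁺]²/(K1K2)) = 1 / (1 + 10^+3.80 + 10^+3.57)
   = 1 / (1 + 6309.6 + 3715.4) = 1/1.0026×10^4 = 9.974×10^-5
[CO3²⁻] = α₂ × DIC = 9.974×10^-5 × 0.684 = 6.822×10^-5 mmol/L = 0.06822 μmol/L
Ksp = 10^(−8.46) = 3.467×10^-9
Ω = [Ca²⁺][CO3²⁻]/Ksp = (1.22×10^-3)(6.822×10^-8) / 3.467×10^-9 = 0.0240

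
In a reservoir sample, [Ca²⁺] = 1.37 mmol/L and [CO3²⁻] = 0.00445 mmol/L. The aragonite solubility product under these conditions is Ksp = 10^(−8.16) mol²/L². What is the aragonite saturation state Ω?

Ω = 0.881

Ksp = 10^(−8.16) = 6.918×10^-9
Ω = [Ca²⁺][CO3²⁻]/Ksp = (1.37×10^-3)(0.00445×10^-3) / 6.918×10^-9 = 0.881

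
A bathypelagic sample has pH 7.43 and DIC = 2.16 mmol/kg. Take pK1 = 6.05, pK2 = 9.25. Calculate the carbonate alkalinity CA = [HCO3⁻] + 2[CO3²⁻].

CA = [HCO3⁻] + 2[CO3²⁻] = (α₁ + 2α₂)·DIC
At pH 7.43: [H⁺]/K1 = 10^-1.38 = 0.041687, K2/[H⁺] = 10^-1.82 = 0.015136
α₁ = 1/(1 + 0.041687 + 0.015136) = 1/1.0568 = 0.9462; α₂ = α₁·K2/[H⁺] = 0.01432
α₁ + 2α₂ = 0.9749
CA = 0.9749 × 2.16 = 2.11 mmol/kg

CA = 2.11 mmol/kg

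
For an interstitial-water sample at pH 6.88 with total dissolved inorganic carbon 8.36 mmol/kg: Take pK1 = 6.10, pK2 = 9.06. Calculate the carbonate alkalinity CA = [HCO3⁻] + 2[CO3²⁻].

CA = 7.22 mmol/kg

CA = [HCO3⁻] + 2[CO3²⁻] = (α₁ + 2α₂)·DIC
At pH 6.88: [H⁺]/K1 = 10^-0.78 = 0.16596, K2/[H⁺] = 10^-2.18 = 0.0066069
α₁ = 1/(1 + 0.16596 + 0.0066069) = 1/1.1726 = 0.8528; α₂ = α₁·K2/[H⁺] = 0.005635
α₁ + 2α₂ = 0.8641
CA = 0.8641 × 8.36 = 7.22 mmol/kg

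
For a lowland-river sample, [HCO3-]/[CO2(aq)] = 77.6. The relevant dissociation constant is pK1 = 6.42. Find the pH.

From K1 = [H⁺][HCO3-]/[CO2(aq)]:  pH = pK1 + log₁₀([HCO3-]/[CO2(aq)])
log₁₀(77.6) = +1.890
pH = 6.42 + (+1.890) = 8.31

pH = 8.31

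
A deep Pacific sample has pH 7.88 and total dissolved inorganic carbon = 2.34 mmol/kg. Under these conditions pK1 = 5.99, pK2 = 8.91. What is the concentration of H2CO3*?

α₀ = 1 / (1 + K1/[H⁺] + K1K2/[H⁺]²) = 1 / (1 + 10^+1.89 + 10^+0.86)
   = 1 / (1 + 77.625 + 7.2444) = 1/85.869 = 0.01165
[CO2*] = α₀ × DIC = 0.01165 × 2.34 = 0.0273 mmol/kg

[CO2*] = 0.0273 mmol/kg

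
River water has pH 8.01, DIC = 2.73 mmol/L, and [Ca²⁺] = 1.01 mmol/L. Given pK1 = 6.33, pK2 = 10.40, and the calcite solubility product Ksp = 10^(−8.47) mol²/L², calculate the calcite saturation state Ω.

Ω = 3.23

α₂ = 1 / (1 + [H⁺]/K2 + [H⁺]²/(K1K2)) = 1 / (1 + 10^+2.39 + 10^+0.71)
   = 1 / (1 + 245.47 + 5.1286) = 1/251.60 = 0.003975
[CO3²⁻] = α₂ × DIC = 0.003975 × 2.73 = 0.01085 mmol/L = 10.85 μmol/L
Ksp = 10^(−8.47) = 3.388×10^-9
Ω = [Ca²⁺][CO3²⁻]/Ksp = (1.01×10^-3)(1.085×10^-5) / 3.388×10^-9 = 3.23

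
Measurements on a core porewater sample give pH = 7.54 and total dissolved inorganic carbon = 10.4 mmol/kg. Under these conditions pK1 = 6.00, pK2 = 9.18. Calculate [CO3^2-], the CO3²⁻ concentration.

[CO3²⁻] = 0.227 mmol/kg

α₂ = 1 / (1 + [H⁺]/K2 + [H⁺]²/(K1K2)) = 1 / (1 + 10^+1.64 + 10^+0.10)
   = 1 / (1 + 43.652 + 1.2589) = 1/45.911 = 0.02178
[CO3²⁻] = α₂ × DIC = 0.02178 × 10.4 = 0.227 mmol/kg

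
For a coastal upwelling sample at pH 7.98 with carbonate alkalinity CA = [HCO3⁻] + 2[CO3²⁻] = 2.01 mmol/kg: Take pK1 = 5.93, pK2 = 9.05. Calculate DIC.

CA = [HCO3⁻] + 2[CO3²⁻] = (α₁ + 2α₂)·DIC
At pH 7.98: [H⁺]/K1 = 10^-2.05 = 0.0089125, K2/[H⁺] = 10^-1.07 = 0.085114
α₁ = 1/(1 + 0.0089125 + 0.085114) = 1/1.0940 = 0.9141; α₂ = α₁·K2/[H⁺] = 0.07780
α₁ + 2α₂ = 1.0697
DIC = CA / (α₁ + 2α₂) = 2.01 / 1.0697 = 1.88 mmol/kg

DIC = 1.88 mmol/kg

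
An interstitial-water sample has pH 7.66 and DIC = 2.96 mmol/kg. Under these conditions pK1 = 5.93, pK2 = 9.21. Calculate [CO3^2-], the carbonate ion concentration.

α₂ = 1 / (1 + [H⁺]/K2 + [H⁺]²/(K1K2)) = 1 / (1 + 10^+1.55 + 10^-0.18)
   = 1 / (1 + 35.481 + 0.66069) = 1/37.142 = 0.02692
[CO3²⁻] = α₂ × DIC = 0.02692 × 2.96 = 0.0797 mmol/kg

[CO3²⁻] = 0.0797 mmol/kg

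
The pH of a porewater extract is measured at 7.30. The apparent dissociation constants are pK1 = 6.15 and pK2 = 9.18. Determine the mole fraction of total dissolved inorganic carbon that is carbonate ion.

α₂ = 0.0122

α₂ = 1 / (1 + [H⁺]/K2 + [H⁺]²/(K1K2)) = 1 / (1 + 10^+1.88 + 10^+0.73)
   = 1 / (1 + 75.858 + 5.3703) = 1/82.228 = 0.01216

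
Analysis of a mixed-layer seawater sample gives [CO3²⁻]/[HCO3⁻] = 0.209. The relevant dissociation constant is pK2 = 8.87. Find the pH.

pH = 8.19

From K2 = [H⁺][CO3²⁻]/[HCO3⁻]:  pH = pK2 + log₁₀([CO3²⁻]/[HCO3⁻])
log₁₀(0.209) = -0.680
pH = 8.87 + (-0.680) = 8.19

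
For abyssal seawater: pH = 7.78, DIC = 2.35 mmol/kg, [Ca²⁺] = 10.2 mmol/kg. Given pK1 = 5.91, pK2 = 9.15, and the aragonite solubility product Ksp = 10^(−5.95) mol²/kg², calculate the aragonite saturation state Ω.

α₂ = 1 / (1 + [H⁺]/K2 + [H⁺]²/(K1K2)) = 1 / (1 + 10^+1.37 + 10^-0.50)
   = 1 / (1 + 23.442 + 0.31623) = 1/24.759 = 0.04039
[CO3²⁻] = α₂ × DIC = 0.04039 × 2.35 = 0.09492 mmol/kg
Ksp = 10^(−5.95) = 1.122×10^-6
Ω = [Ca²⁺][CO3²⁻]/Ksp = (10.2×10^-3)(9.492×10^-5) / 1.122×10^-6 = 0.863

Ω = 0.863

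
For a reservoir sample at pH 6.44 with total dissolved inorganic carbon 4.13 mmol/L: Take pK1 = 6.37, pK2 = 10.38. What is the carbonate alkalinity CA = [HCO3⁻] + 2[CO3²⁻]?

CA = [HCO3⁻] + 2[CO3²⁻] = (α₁ + 2α₂)·DIC
At pH 6.44: [H⁺]/K1 = 10^-0.07 = 0.85114, K2/[H⁺] = 10^-3.94 = 0.00011482
α₁ = 1/(1 + 0.85114 + 0.00011482) = 1/1.8513 = 0.5402; α₂ = α₁·K2/[H⁺] = 6.202×10^-5
α₁ + 2α₂ = 0.5403
CA = 0.5403 × 4.13 = 2.23 mmol/L

CA = 2.23 mmol/L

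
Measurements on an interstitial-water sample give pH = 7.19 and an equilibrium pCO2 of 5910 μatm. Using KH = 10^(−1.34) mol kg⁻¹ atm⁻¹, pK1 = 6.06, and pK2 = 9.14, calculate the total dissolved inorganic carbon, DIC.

DIC = 3.96 mmol/kg

[CO2*] = KH · pCO2 = 10^(−1.34) × 5910×10^-6 = 2.701×10^-4 mol/kg
α₀ = 1/(1 + K1/[H⁺] + K1K2/[H⁺]²) = 1/(1 + 10^+1.13 + 10^-0.82) = 0.06830
DIC = [CO2*]/α₀ = 2.701×10^-4 / 0.06830 = 3.96 mmol/kg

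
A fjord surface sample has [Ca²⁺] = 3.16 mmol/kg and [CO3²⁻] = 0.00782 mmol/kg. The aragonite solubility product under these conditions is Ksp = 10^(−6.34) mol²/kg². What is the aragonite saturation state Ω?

Ksp = 10^(−6.34) = 4.571×10^-7
Ω = [Ca²⁺][CO3²⁻]/Ksp = (3.16×10^-3)(0.00782×10^-3) / 4.571×10^-7 = 0.0541

Ω = 0.0541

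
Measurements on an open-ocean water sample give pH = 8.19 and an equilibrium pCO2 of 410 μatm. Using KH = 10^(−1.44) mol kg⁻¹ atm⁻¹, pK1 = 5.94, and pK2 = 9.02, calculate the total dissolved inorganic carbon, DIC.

[CO2*] = KH · pCO2 = 10^(−1.44) × 410×10^-6 = 1.489×10^-5 mol/kg
α₀ = 1/(1 + K1/[H⁺] + K1K2/[H⁺]²) = 1/(1 + 10^+2.25 + 10^+1.42) = 0.004875
DIC = [CO2*]/α₀ = 1.489×10^-5 / 0.004875 = 3.05 mmol/kg

DIC = 3.05 mmol/kg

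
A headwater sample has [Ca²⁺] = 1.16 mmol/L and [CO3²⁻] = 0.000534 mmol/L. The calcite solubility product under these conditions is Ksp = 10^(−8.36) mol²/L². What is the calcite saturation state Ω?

Ω = 0.142

Ksp = 10^(−8.36) = 4.365×10^-9
Ω = [Ca²⁺][CO3²⁻]/Ksp = (1.16×10^-3)(0.000534×10^-3) / 4.365×10^-9 = 0.142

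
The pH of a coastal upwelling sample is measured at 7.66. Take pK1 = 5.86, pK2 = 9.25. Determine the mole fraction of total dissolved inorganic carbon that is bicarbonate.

α₁ = 0.960

α₁ = 1 / (1 + [H⁺]/K1 + K2/[H⁺]) = 1 / (1 + 10^-1.80 + 10^-1.59)
   = 1 / (1 + 0.015849 + 0.025704) = 1/1.0416 = 0.9601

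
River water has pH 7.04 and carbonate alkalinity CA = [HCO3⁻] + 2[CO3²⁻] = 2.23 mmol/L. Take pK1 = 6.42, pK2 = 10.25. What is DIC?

CA = [HCO3⁻] + 2[CO3²⁻] = (α₁ + 2α₂)·DIC
At pH 7.04: [H⁺]/K1 = 10^-0.62 = 0.23988, K2/[H⁺] = 10^-3.21 = 0.00061660
α₁ = 1/(1 + 0.23988 + 0.00061660) = 1/1.2405 = 0.8061; α₂ = α₁·K2/[H⁺] = 0.0004971
α₁ + 2α₂ = 0.8071
DIC = CA / (α₁ + 2α₂) = 2.23 / 0.8071 = 2.76 mmol/L

DIC = 2.76 mmol/L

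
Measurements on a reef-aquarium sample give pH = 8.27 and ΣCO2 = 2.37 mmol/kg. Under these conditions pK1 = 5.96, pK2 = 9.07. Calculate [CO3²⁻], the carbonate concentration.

[CO3²⁻] = 0.323 mmol/kg

α₂ = 1 / (1 + [H⁺]/K2 + [H⁺]²/(K1K2)) = 1 / (1 + 10^+0.80 + 10^-1.51)
   = 1 / (1 + 6.3096 + 0.030903) = 1/7.3405 = 0.1362
[CO3²⁻] = α₂ × DIC = 0.1362 × 2.37 = 0.323 mmol/kg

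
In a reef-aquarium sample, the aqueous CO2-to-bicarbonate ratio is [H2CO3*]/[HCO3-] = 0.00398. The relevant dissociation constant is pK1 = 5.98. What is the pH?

pH = 8.38

From K1 = [H⁺][HCO3-]/[H2CO3*]:  pH = pK1 − log₁₀([H2CO3*]/[HCO3-])
log₁₀(0.00398) = -2.400
pH = 5.98 − (-2.400) = 8.38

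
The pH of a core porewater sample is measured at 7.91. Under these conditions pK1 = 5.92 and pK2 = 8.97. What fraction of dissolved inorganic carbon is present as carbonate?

α₂ = 1 / (1 + [H⁺]/K2 + [H⁺]²/(K1K2)) = 1 / (1 + 10^+1.06 + 10^-0.93)
   = 1 / (1 + 11.482 + 0.11749) = 1/12.599 = 0.07937

α₂ = 0.0794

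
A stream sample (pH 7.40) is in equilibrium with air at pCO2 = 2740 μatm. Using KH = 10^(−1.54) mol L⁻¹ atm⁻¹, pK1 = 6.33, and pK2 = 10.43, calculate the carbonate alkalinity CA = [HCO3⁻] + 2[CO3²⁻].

CA = 0.930 mmol/L

[CO2*] = KH · pCO2 = 10^(−1.54) × 2740×10^-6 = 7.902×10^-5 mol/L
α₀ = 1/(1 + K1/[H⁺] + K1K2/[H⁺]²) = 1/(1 + 10^+1.07 + 10^-1.96) = 0.07837
DIC = [CO2*]/α₀ = 7.902×10^-5 / 0.07837 = 1.008 mmol/L
CA = (α₁ + 2α₂)·DIC = (0.9208 + 2×0.0008593) × 1.008 = 0.930 mmol/L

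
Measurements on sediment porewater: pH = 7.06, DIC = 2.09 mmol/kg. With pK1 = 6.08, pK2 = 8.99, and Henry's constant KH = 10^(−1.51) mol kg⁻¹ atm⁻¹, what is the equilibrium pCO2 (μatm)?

α₀ = 1 / (1 + K1/[H⁺] + K1K2/[H⁺]²) = 1 / (1 + 10^+0.98 + 10^-0.95)
   = 1 / (1 + 9.5499 + 0.11220) = 1/10.662 = 0.09379
[CO2*] = α₀ × DIC = 0.09379 × 2.09 = 0.1960 mmol/kg
pCO2 = [CO2*]/KH = 1.960×10^-4 / 3.090×10^-2 = 6340 μatm

pCO2 = 6340 μatm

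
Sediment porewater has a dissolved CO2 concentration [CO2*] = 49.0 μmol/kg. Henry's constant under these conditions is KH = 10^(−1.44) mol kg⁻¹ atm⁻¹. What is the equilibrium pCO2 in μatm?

pCO2 = 1350 μatm

KH = 10^(−1.44) = 3.631×10^-2 mol kg⁻¹ atm⁻¹
pCO2 = [CO2*]/KH = 49.0×10^-6 / 3.631×10^-2 = 1.35×10^-3 atm = 1350 μatm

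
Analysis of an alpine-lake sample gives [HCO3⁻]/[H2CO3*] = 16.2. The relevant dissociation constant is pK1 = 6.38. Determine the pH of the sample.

From K1 = [H⁺][HCO3⁻]/[H2CO3*]:  pH = pK1 + log₁₀([HCO3⁻]/[H2CO3*])
log₁₀(16.2) = +1.210
pH = 6.38 + (+1.210) = 7.59

pH = 7.59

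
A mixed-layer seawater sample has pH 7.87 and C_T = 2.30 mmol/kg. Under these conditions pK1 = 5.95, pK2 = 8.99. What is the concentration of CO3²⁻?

α₂ = 1 / (1 + [H⁺]/K2 + [H⁺]²/(K1K2)) = 1 / (1 + 10^+1.12 + 10^-0.80)
   = 1 / (1 + 13.183 + 0.15849) = 1/14.341 = 0.06973
[CO3²⁻] = α₂ × DIC = 0.06973 × 2.30 = 0.160 mmol/kg

[CO3²⁻] = 0.160 mmol/kg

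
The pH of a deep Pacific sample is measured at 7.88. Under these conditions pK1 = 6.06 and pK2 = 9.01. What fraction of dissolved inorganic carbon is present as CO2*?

α₀ = 1 / (1 + K1/[H⁺] + K1K2/[H⁺]²) = 1 / (1 + 10^+1.82 + 10^+0.69)
   = 1 / (1 + 66.069 + 4.8978) = 1/71.967 = 0.01390

α₀ = 0.0139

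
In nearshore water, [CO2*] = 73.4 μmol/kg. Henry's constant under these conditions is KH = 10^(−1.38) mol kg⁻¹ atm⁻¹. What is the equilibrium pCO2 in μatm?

pCO2 = 1760 μatm

KH = 10^(−1.38) = 4.169×10^-2 mol kg⁻¹ atm⁻¹
pCO2 = [CO2*]/KH = 73.4×10^-6 / 4.169×10^-2 = 1.76×10^-3 atm = 1760 μatm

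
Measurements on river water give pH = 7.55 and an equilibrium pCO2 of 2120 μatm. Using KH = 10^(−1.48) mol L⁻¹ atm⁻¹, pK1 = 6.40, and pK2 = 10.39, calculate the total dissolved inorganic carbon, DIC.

DIC = 1.06 mmol/L

[CO2*] = KH · pCO2 = 10^(−1.48) × 2120×10^-6 = 7.020×10^-5 mol/L
α₀ = 1/(1 + K1/[H⁺] + K1K2/[H⁺]²) = 1/(1 + 10^+1.15 + 10^-1.69) = 0.06602
DIC = [CO2*]/α₀ = 7.020×10^-5 / 0.06602 = 1.06 mmol/L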